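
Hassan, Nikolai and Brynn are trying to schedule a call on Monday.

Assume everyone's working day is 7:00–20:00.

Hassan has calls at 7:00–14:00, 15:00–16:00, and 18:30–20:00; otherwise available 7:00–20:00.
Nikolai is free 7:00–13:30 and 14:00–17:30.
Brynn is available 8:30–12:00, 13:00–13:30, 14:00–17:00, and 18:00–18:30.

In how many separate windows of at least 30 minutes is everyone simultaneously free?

2

Hassan free within 07:00–20:00: 14:00–15:00, 16:00–18:30.
Hassan ∩ Nikolai: 14:00–15:00, 16:00–17:30.
Hassan ∩ Nikolai ∩ Brynn: 14:00–15:00, 16:00–17:00.
Windows ≥ 30 min: 14:00–15:00, 16:00–17:00.
That's 2 windows.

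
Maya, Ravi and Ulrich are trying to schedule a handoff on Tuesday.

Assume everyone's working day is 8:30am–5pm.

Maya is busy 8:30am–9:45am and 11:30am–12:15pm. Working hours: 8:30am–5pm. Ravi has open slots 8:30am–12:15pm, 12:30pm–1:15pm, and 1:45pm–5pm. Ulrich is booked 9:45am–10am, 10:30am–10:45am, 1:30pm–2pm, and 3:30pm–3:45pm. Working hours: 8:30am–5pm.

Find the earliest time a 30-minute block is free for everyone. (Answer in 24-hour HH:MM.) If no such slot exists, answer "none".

10:00

Maya free within 08:30–17:00: 09:45–11:30, 12:15–17:00.
Ulrich free within 08:30–17:00: 08:30–09:45, 10:00–10:30, 10:45–13:30, 14:00–15:30, 15:45–17:00.
Maya ∩ Ravi: 09:45–11:30, 12:30–13:15, 13:45–17:00.
Maya ∩ Ravi ∩ Ulrich: 10:00–10:30, 10:45–11:30, 12:30–13:15, 14:00–15:30, 15:45–17:00.
Windows ≥ 30 min: 10:00–10:30, 10:45–11:30, 12:30–13:15, 14:00–15:30, 15:45–17:00.
Earliest such window starts at 10:00.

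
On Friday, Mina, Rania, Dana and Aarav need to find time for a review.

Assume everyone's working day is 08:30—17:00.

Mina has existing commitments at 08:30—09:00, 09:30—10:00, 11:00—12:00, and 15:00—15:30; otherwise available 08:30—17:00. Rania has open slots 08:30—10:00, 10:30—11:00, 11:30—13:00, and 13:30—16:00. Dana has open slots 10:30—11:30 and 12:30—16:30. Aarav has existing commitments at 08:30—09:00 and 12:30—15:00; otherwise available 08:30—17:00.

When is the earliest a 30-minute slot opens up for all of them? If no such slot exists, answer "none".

10:30

Mina free within 08:30–17:00: 09:00–09:30, 10:00–11:00, 12:00–15:00, 15:30–17:00.
Aarav free within 08:30–17:00: 09:00–12:30, 15:00–17:00.
Mina ∩ Rania: 09:00–09:30, 10:30–11:00, 12:00–13:00, 13:30–15:00, 15:30–16:00.
Mina ∩ Rania ∩ Dana: 10:30–11:00, 12:30–13:00, 13:30–15:00, 15:30–16:00.
Mina ∩ Rania ∩ Dana ∩ Aarav: 10:30–11:00, 15:30–16:00.
Windows ≥ 30 min: 10:30–11:00, 15:30–16:00.
Earliest such window starts at 10:30.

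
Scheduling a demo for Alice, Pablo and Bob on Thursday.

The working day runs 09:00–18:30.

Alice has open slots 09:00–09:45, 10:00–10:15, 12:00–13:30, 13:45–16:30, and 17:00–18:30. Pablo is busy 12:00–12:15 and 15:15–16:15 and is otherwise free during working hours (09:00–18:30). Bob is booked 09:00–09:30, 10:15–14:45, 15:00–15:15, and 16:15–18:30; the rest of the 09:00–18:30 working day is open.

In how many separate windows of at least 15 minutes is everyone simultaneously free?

3

Pablo free within 09:00–18:30: 09:00–12:00, 12:15–15:15, 16:15–18:30.
Bob free within 09:00–18:30: 09:30–10:15, 14:45–15:00, 15:15–16:15.
Alice ∩ Pablo: 09:00–09:45, 10:00–10:15, 12:15–13:30, 13:45–15:15, 16:15–16:30, 17:00–18:30.
Alice ∩ Pablo ∩ Bob: 09:30–09:45, 10:00–10:15, 14:45–15:00.
Windows ≥ 15 min: 09:30–09:45, 10:00–10:15, 14:45–15:00.
That's 3 windows.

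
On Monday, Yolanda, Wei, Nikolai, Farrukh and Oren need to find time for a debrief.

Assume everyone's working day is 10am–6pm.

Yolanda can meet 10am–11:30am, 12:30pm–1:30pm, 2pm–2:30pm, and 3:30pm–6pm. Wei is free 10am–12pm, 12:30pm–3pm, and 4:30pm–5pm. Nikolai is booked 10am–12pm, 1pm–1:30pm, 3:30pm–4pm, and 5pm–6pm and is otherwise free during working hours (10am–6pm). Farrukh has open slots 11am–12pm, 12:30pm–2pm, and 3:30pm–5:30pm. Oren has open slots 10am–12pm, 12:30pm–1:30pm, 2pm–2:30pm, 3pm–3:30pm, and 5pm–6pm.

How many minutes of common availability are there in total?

Nikolai free within 10:00–18:00: 12:00–13:00, 13:30–15:30, 16:00–17:00.
Yolanda ∩ Wei: 10:00–11:30, 12:30–13:30, 14:00–14:30, 16:30–17:00.
Yolanda ∩ Wei ∩ Nikolai: 12:30–13:00, 14:00–14:30, 16:30–17:00.
Yolanda ∩ Wei ∩ Nikolai ∩ Farrukh: 12:30–13:00, 16:30–17:00.
Yolanda ∩ Wei ∩ Nikolai ∩ Farrukh ∩ Oren: 12:30–13:00.
Total common minutes: 30.

30 minutes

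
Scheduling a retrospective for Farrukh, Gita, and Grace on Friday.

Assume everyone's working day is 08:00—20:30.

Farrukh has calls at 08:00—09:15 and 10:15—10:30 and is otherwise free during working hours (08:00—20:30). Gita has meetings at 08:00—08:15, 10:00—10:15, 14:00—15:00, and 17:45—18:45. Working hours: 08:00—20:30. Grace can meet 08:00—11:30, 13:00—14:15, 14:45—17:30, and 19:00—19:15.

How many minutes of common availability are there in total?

330 minutes

Farrukh free within 08:00–20:30: 09:15–10:15, 10:30–20:30.
Gita free within 08:00–20:30: 08:15–10:00, 10:15–14:00, 15:00–17:45, 18:45–20:30.
Farrukh ∩ Gita: 09:15–10:00, 10:30–14:00, 15:00–17:45, 18:45–20:30.
Farrukh ∩ Gita ∩ Grace: 09:15–10:00, 10:30–11:30, 13:00–14:00, 15:00–17:30, 19:00–19:15.
Total common minutes: 45 + 60 + 60 + 150 + 15 = 330.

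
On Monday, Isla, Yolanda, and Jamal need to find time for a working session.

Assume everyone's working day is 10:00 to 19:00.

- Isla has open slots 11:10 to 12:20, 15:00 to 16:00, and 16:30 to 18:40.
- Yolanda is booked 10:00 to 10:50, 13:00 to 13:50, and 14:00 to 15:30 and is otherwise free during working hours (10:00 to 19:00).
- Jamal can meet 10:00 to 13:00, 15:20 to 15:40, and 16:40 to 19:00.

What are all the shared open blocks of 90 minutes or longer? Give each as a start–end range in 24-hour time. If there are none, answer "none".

Yolanda free within 10:00–19:00: 10:50–13:00, 13:50–14:00, 15:30–19:00.
Isla ∩ Yolanda: 11:10–12:20, 15:30–16:00, 16:30–18:40.
Isla ∩ Yolanda ∩ Jamal: 11:10–12:20, 15:30–15:40, 16:40–18:40.
Windows ≥ 90 min: 16:40–18:40.

16:40–18:40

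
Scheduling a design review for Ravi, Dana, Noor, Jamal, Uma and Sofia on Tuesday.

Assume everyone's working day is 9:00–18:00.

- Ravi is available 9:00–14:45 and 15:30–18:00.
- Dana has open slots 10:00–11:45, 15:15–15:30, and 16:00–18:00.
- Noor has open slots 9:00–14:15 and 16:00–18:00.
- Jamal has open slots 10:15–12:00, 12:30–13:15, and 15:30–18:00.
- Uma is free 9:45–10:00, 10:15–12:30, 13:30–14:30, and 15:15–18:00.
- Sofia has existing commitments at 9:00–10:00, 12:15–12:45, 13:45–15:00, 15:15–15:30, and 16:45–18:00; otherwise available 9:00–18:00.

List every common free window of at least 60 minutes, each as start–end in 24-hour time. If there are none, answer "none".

Sofia free within 09:00–18:00: 10:00–12:15, 12:45–13:45, 15:00–15:15, 15:30–16:45.
Ravi ∩ Dana: 10:00–11:45, 16:00–18:00.
Ravi ∩ Dana ∩ Noor: 10:00–11:45, 16:00–18:00.
Ravi ∩ Dana ∩ Noor ∩ Jamal: 10:15–11:45, 16:00–18:00.
Ravi ∩ Dana ∩ Noor ∩ Jamal ∩ Uma: 10:15–11:45, 16:00–18:00.
Ravi ∩ Dana ∩ Noor ∩ Jamal ∩ Uma ∩ Sofia: 10:15–11:45, 16:00–16:45.
Windows ≥ 60 min: 10:15–11:45.

10:15–11:45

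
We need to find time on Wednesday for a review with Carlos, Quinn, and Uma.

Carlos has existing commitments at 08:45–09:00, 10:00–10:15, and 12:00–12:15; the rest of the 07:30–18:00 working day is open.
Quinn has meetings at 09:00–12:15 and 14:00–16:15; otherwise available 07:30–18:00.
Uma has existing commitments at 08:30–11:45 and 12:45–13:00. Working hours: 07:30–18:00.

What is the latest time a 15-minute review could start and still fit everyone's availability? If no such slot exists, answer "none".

17:45

Carlos free within 07:30–18:00: 07:30–08:45, 09:00–10:00, 10:15–12:00, 12:15–18:00.
Quinn free within 07:30–18:00: 07:30–09:00, 12:15–14:00, 16:15–18:00.
Uma free within 07:30–18:00: 07:30–08:30, 11:45–12:45, 13:00–18:00.
Carlos ∩ Quinn: 07:30–08:45, 12:15–14:00, 16:15–18:00.
Carlos ∩ Quinn ∩ Uma: 07:30–08:30, 12:15–12:45, 13:00–14:00, 16:15–18:00.
Windows ≥ 15 min: 07:30–08:30, 12:15–12:45, 13:00–14:00, 16:15–18:00.
Latest start in the last window 16:15–18:00 is 18:00 − 15 min = 17:45.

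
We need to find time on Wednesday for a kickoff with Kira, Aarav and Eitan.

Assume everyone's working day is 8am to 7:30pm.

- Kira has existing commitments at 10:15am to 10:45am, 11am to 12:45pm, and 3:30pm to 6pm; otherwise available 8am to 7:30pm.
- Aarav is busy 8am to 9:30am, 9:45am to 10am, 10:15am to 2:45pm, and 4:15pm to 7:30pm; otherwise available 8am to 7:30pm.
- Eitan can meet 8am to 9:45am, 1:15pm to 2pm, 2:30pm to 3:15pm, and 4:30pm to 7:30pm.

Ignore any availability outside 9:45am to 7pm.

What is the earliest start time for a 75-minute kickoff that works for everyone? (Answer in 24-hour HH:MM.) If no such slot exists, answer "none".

Kira free within 08:00–19:30: 08:00–10:15, 10:45–11:00, 12:45–15:30, 18:00–19:30.
Aarav free within 08:00–19:30: 09:30–09:45, 10:00–10:15, 14:45–16:15.
Kira ∩ Aarav: 09:30–09:45, 10:00–10:15, 14:45–15:30.
Kira ∩ Aarav ∩ Eitan: 09:30–09:45, 14:45–15:15.
Restricted to 09:45–19:00: 14:45–15:15.
Windows ≥ 75 min: (none).

none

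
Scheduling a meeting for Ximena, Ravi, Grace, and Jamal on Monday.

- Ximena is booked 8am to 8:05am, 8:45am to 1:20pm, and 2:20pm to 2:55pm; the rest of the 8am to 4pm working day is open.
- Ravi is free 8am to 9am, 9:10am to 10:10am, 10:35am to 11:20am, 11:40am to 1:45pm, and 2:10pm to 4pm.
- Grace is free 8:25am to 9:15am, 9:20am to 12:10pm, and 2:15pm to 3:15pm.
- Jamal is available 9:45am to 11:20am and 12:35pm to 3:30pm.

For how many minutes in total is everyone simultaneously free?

25 minutes

Ximena free within 08:00–16:00: 08:05–08:45, 13:20–14:20, 14:55–16:00.
Ximena ∩ Ravi: 08:05–08:45, 13:20–13:45, 14:10–14:20, 14:55–16:00.
Ximena ∩ Ravi ∩ Grace: 08:25–08:45, 14:15–14:20, 14:55–15:15.
Ximena ∩ Ravi ∩ Grace ∩ Jamal: 14:15–14:20, 14:55–15:15.
Total common minutes: 5 + 20 = 25.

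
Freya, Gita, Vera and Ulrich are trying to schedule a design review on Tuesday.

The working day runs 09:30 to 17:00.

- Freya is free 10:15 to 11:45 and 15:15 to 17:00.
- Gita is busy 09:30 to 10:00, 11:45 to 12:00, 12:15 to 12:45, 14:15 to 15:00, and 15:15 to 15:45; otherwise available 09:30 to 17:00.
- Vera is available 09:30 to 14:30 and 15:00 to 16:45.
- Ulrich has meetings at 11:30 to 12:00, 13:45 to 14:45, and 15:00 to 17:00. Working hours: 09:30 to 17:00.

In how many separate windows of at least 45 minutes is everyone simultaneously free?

1

Gita free within 09:30–17:00: 10:00–11:45, 12:00–12:15, 12:45–14:15, 15:00–15:15, 15:45–17:00.
Ulrich free within 09:30–17:00: 09:30–11:30, 12:00–13:45, 14:45–15:00.
Freya ∩ Gita: 10:15–11:45, 15:45–17:00.
Freya ∩ Gita ∩ Vera: 10:15–11:45, 15:45–16:45.
Freya ∩ Gita ∩ Vera ∩ Ulrich: 10:15–11:30.
Windows ≥ 45 min: 10:15–11:30.
That's 1 window.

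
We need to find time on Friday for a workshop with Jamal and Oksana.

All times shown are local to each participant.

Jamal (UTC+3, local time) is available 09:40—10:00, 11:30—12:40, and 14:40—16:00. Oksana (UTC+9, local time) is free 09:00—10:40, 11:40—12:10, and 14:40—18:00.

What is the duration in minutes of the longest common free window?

30 minutes

Jamal → UTC: 06:40–07:00, 08:30–09:40, 11:40–13:00.
Oksana → UTC: 00:00–01:40, 02:40–03:10, 05:40–09:00.
Jamal ∩ Oksana: 06:40–07:00, 08:30–09:00.
Common window lengths: 20, 30 min; longest is 30.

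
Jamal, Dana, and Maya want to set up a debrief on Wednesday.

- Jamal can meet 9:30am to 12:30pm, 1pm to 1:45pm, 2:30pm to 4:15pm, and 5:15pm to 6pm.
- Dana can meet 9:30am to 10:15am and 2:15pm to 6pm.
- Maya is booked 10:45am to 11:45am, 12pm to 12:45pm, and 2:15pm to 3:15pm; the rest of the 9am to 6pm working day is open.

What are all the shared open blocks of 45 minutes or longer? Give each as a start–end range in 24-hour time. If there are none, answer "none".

09:30–10:15, 15:15–16:15, 17:15–18:00

Maya free within 09:00–18:00: 09:00–10:45, 11:45–12:00, 12:45–14:15, 15:15–18:00.
Jamal ∩ Dana: 09:30–10:15, 14:30–16:15, 17:15–18:00.
Jamal ∩ Dana ∩ Maya: 09:30–10:15, 15:15–16:15, 17:15–18:00.
Windows ≥ 45 min: 09:30–10:15, 15:15–16:15, 17:15–18:00.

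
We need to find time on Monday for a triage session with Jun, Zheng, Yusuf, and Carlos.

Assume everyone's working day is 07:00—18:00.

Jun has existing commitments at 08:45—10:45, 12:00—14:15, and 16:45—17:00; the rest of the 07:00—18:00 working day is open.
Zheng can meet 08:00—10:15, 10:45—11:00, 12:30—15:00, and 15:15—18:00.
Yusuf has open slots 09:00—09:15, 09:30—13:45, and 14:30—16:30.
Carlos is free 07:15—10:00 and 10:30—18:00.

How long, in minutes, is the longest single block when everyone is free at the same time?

75 minutes

Jun free within 07:00–18:00: 07:00–08:45, 10:45–12:00, 14:15–16:45, 17:00–18:00.
Jun ∩ Zheng: 08:00–08:45, 10:45–11:00, 14:15–15:00, 15:15–16:45, 17:00–18:00.
Jun ∩ Zheng ∩ Yusuf: 10:45–11:00, 14:30–15:00, 15:15–16:30.
Jun ∩ Zheng ∩ Yusuf ∩ Carlos: 10:45–11:00, 14:30–15:00, 15:15–16:30.
Common window lengths: 15, 30, 75 min; longest is 75.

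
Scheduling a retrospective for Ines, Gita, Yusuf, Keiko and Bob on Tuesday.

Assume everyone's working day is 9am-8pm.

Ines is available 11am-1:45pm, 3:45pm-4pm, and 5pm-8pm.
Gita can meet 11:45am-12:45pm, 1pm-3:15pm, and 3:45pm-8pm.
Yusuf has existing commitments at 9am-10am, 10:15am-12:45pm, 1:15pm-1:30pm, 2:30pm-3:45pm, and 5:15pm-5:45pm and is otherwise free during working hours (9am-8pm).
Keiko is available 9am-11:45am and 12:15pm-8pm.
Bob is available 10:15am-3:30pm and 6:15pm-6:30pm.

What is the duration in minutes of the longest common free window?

Yusuf free within 09:00–20:00: 10:00–10:15, 12:45–13:15, 13:30–14:30, 15:45–17:15, 17:45–20:00.
Ines ∩ Gita: 11:45–12:45, 13:00–13:45, 15:45–16:00, 17:00–20:00.
Ines ∩ Gita ∩ Yusuf: 13:00–13:15, 13:30–13:45, 15:45–16:00, 17:00–17:15, 17:45–20:00.
Ines ∩ Gita ∩ Yusuf ∩ Keiko: 13:00–13:15, 13:30–13:45, 15:45–16:00, 17:00–17:15, 17:45–20:00.
Ines ∩ Gita ∩ Yusuf ∩ Keiko ∩ Bob: 13:00–13:15, 13:30–13:45, 18:15–18:30.
Common window lengths: 15, 15, 15 min; longest is 15.

15 minutes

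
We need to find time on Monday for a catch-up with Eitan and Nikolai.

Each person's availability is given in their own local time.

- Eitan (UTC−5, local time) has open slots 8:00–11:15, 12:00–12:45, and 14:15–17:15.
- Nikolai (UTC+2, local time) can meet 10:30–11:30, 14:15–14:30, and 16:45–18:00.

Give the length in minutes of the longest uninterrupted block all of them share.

Eitan → UTC: 13:00–16:15, 17:00–17:45, 19:15–22:15.
Nikolai → UTC: 08:30–09:30, 12:15–12:30, 14:45–16:00.
Eitan ∩ Nikolai: 14:45–16:00.
Single common window of 75 minutes.

75 minutes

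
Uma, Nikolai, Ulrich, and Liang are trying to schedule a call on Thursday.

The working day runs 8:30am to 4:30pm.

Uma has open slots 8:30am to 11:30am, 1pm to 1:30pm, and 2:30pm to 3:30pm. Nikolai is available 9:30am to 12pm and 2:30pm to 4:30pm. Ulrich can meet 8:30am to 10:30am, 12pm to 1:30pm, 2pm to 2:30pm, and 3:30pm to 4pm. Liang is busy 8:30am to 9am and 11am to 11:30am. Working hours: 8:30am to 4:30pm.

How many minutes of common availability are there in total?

Liang free within 08:30–16:30: 09:00–11:00, 11:30–16:30.
Uma ∩ Nikolai: 09:30–11:30, 14:30–15:30.
Uma ∩ Nikolai ∩ Ulrich: 09:30–10:30.
Uma ∩ Nikolai ∩ Ulrich ∩ Liang: 09:30–10:30.
Total common minutes: 60.

60 minutes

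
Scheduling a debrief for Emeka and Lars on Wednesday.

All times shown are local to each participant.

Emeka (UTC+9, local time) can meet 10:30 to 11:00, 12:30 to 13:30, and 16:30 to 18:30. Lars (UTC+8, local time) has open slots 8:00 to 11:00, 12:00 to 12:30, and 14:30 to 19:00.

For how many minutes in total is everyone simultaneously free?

180 minutes

Emeka → UTC: 01:30–02:00, 03:30–04:30, 07:30–09:30.
Lars → UTC: 00:00–03:00, 04:00–04:30, 06:30–11:00.
Emeka ∩ Lars: 01:30–02:00, 04:00–04:30, 07:30–09:30.
Total common minutes: 30 + 30 + 120 = 180.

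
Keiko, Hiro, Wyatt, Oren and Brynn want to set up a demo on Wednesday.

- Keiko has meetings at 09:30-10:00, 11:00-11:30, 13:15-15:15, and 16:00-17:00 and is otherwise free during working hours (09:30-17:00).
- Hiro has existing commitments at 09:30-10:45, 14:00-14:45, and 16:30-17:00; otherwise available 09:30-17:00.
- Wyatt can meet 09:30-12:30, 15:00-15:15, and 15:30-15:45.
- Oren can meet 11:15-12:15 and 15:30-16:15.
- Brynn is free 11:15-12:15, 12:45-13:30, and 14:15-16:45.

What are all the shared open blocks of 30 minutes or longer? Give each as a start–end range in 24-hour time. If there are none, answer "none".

Keiko free within 09:30–17:00: 10:00–11:00, 11:30–13:15, 15:15–16:00.
Hiro free within 09:30–17:00: 10:45–14:00, 14:45–16:30.
Keiko ∩ Hiro: 10:45–11:00, 11:30–13:15, 15:15–16:00.
Keiko ∩ Hiro ∩ Wyatt: 10:45–11:00, 11:30–12:30, 15:30–15:45.
Keiko ∩ Hiro ∩ Wyatt ∩ Oren: 11:30–12:15, 15:30–15:45.
Keiko ∩ Hiro ∩ Wyatt ∩ Oren ∩ Brynn: 11:30–12:15, 15:30–15:45.
Windows ≥ 30 min: 11:30–12:15.

11:30–12:15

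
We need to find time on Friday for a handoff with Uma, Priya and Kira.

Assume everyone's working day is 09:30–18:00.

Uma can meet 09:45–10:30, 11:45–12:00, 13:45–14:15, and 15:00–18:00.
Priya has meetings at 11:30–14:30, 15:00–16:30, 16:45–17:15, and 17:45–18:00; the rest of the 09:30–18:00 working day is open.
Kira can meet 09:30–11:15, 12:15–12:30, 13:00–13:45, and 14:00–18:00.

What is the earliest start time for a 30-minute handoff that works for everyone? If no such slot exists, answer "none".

09:45

Priya free within 09:30–18:00: 09:30–11:30, 14:30–15:00, 16:30–16:45, 17:15–17:45.
Uma ∩ Priya: 09:45–10:30, 16:30–16:45, 17:15–17:45.
Uma ∩ Priya ∩ Kira: 09:45–10:30, 16:30–16:45, 17:15–17:45.
Windows ≥ 30 min: 09:45–10:30, 17:15–17:45.
Earliest such window starts at 09:45.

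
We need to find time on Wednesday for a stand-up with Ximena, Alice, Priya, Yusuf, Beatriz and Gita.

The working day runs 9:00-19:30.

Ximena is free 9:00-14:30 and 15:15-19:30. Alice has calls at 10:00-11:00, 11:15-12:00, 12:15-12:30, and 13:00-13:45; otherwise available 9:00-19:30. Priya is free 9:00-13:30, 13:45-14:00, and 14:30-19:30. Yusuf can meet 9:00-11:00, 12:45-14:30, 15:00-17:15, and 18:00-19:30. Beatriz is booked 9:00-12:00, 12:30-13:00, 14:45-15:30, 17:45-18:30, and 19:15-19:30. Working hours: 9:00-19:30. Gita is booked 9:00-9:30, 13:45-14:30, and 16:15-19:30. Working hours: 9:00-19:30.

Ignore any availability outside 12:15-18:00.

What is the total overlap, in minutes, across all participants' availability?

Alice free within 09:00–19:30: 09:00–10:00, 11:00–11:15, 12:00–12:15, 12:30–13:00, 13:45–19:30.
Beatriz free within 09:00–19:30: 12:00–12:30, 13:00–14:45, 15:30–17:45, 18:30–19:15.
Gita free within 09:00–19:30: 09:30–13:45, 14:30–16:15.
Ximena ∩ Alice: 09:00–10:00, 11:00–11:15, 12:00–12:15, 12:30–13:00, 13:45–14:30, 15:15–19:30.
Ximena ∩ Alice ∩ Priya: 09:00–10:00, 11:00–11:15, 12:00–12:15, 12:30–13:00, 13:45–14:00, 15:15–19:30.
Ximena ∩ Alice ∩ Priya ∩ Yusuf: 09:00–10:00, 12:45–13:00, 13:45–14:00, 15:15–17:15, 18:00–19:30.
Ximena ∩ Alice ∩ Priya ∩ Yusuf ∩ Beatriz: 13:45–14:00, 15:30–17:15, 18:30–19:15.
Ximena ∩ Alice ∩ Priya ∩ Yusuf ∩ Beatriz ∩ Gita: 15:30–16:15.
Restricted to 12:15–18:00: 15:30–16:15.
Total common minutes: 45.

45 minutes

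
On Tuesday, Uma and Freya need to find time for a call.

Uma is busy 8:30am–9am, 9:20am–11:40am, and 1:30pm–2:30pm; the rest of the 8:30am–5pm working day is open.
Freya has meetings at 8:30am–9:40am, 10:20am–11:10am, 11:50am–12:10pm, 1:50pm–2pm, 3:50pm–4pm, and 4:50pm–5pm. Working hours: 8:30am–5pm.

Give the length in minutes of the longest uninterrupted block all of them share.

80 minutes

Uma free within 08:30–17:00: 09:00–09:20, 11:40–13:30, 14:30–17:00.
Freya free within 08:30–17:00: 09:40–10:20, 11:10–11:50, 12:10–13:50, 14:00–15:50, 16:00–16:50.
Uma ∩ Freya: 11:40–11:50, 12:10–13:30, 14:30–15:50, 16:00–16:50.
Common window lengths: 10, 80, 80, 50 min; longest is 80.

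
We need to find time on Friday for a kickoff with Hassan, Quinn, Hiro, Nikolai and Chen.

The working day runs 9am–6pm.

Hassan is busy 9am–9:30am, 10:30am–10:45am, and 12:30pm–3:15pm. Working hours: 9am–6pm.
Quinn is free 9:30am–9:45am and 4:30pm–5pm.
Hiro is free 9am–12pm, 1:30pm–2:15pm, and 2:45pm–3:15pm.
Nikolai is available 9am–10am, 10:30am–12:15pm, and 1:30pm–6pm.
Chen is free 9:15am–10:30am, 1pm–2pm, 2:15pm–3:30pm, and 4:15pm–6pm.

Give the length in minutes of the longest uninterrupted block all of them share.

Hassan free within 09:00–18:00: 09:30–10:30, 10:45–12:30, 15:15–18:00.
Hassan ∩ Quinn: 09:30–09:45, 16:30–17:00.
Hassan ∩ Quinn ∩ Hiro: 09:30–09:45.
Hassan ∩ Quinn ∩ Hiro ∩ Nikolai: 09:30–09:45.
Hassan ∩ Quinn ∩ Hiro ∩ Nikolai ∩ Chen: 09:30–09:45.
Single common window of 15 minutes.

15 minutes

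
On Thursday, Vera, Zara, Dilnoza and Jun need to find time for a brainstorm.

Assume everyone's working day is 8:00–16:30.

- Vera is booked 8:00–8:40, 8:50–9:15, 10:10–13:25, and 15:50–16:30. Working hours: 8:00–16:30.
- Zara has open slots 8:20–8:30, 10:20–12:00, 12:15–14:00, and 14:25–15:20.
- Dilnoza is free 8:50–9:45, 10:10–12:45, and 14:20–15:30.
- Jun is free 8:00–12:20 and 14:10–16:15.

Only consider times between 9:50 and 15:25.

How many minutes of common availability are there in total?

55 minutes

Vera free within 08:00–16:30: 08:40–08:50, 09:15–10:10, 13:25–15:50.
Vera ∩ Zara: 13:25–14:00, 14:25–15:20.
Vera ∩ Zara ∩ Dilnoza: 14:25–15:20.
Vera ∩ Zara ∩ Dilnoza ∩ Jun: 14:25–15:20.
Restricted to 09:50–15:25: 14:25–15:20.
Total common minutes: 55.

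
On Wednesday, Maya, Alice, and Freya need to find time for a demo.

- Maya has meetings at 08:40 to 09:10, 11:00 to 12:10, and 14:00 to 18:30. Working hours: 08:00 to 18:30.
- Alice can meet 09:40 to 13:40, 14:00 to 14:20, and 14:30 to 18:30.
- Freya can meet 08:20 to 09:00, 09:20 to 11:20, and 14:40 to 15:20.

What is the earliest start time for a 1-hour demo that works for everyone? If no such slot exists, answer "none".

09:40

Maya free within 08:00–18:30: 08:00–08:40, 09:10–11:00, 12:10–14:00.
Maya ∩ Alice: 09:40–11:00, 12:10–13:40.
Maya ∩ Alice ∩ Freya: 09:40–11:00.
Windows ≥ 60 min: 09:40–11:00.
Earliest such window starts at 09:40.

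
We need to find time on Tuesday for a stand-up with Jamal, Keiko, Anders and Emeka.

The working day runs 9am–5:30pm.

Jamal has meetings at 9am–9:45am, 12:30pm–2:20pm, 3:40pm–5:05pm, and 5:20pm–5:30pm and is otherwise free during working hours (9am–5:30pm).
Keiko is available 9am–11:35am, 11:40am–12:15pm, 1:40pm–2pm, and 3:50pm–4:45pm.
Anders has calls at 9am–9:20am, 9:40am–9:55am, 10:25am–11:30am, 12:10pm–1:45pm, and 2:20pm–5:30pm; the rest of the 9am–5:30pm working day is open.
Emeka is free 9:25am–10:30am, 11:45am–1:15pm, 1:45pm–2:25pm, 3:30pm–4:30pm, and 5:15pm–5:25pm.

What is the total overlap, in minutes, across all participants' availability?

55 minutes

Jamal free within 09:00–17:30: 09:45–12:30, 14:20–15:40, 17:05–17:20.
Anders free within 09:00–17:30: 09:20–09:40, 09:55–10:25, 11:30–12:10, 13:45–14:20.
Jamal ∩ Keiko: 09:45–11:35, 11:40–12:15.
Jamal ∩ Keiko ∩ Anders: 09:55–10:25, 11:30–11:35, 11:40–12:10.
Jamal ∩ Keiko ∩ Anders ∩ Emeka: 09:55–10:25, 11:45–12:10.
Total common minutes: 30 + 25 = 55.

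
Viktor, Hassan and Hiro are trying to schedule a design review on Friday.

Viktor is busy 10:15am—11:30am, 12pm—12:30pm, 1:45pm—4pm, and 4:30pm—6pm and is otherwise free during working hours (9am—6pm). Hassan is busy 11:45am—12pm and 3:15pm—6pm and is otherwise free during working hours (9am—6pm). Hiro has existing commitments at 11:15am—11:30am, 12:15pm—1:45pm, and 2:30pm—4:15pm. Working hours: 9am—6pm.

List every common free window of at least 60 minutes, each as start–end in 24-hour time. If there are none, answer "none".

Viktor free within 09:00–18:00: 09:00–10:15, 11:30–12:00, 12:30–13:45, 16:00–16:30.
Hassan free within 09:00–18:00: 09:00–11:45, 12:00–15:15.
Hiro free within 09:00–18:00: 09:00–11:15, 11:30–12:15, 13:45–14:30, 16:15–18:00.
Viktor ∩ Hassan: 09:00–10:15, 11:30–11:45, 12:30–13:45.
Viktor ∩ Hassan ∩ Hiro: 09:00–10:15, 11:30–11:45.
Windows ≥ 60 min: 09:00–10:15.

09:00–10:15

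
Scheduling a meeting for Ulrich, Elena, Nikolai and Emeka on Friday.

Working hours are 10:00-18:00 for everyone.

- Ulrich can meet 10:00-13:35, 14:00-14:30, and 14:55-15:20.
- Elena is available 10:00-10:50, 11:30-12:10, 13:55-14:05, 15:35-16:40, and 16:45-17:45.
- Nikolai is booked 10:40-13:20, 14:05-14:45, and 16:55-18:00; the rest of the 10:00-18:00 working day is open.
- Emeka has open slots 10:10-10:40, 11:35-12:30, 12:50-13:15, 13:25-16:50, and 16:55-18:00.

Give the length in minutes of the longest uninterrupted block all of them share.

Nikolai free within 10:00–18:00: 10:00–10:40, 13:20–14:05, 14:45–16:55.
Ulrich ∩ Elena: 10:00–10:50, 11:30–12:10, 14:00–14:05.
Ulrich ∩ Elena ∩ Nikolai: 10:00–10:40, 14:00–14:05.
Ulrich ∩ Elena ∩ Nikolai ∩ Emeka: 10:10–10:40, 14:00–14:05.
Common window lengths: 30, 5 min; longest is 30.

30 minutes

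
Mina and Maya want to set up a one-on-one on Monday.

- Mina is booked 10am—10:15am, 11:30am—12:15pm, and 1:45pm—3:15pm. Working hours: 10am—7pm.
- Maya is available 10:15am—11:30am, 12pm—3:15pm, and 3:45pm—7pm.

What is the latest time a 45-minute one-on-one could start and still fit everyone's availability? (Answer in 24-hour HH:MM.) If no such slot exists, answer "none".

Mina free within 10:00–19:00: 10:15–11:30, 12:15–13:45, 15:15–19:00.
Mina ∩ Maya: 10:15–11:30, 12:15–13:45, 15:45–19:00.
Windows ≥ 45 min: 10:15–11:30, 12:15–13:45, 15:45–19:00.
Latest start in the last window 15:45–19:00 is 19:00 − 45 min = 18:15.

18:15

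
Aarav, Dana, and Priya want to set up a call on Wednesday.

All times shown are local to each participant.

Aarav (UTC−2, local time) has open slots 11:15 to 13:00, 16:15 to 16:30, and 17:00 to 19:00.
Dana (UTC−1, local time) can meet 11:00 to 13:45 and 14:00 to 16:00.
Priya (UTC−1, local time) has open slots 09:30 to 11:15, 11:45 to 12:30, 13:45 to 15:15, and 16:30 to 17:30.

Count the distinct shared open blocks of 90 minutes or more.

Aarav → UTC: 13:15–15:00, 18:15–18:30, 19:00–21:00.
Dana → UTC: 12:00–14:45, 15:00–17:00.
Priya → UTC: 10:30–12:15, 12:45–13:30, 14:45–16:15, 17:30–18:30.
Aarav ∩ Dana: 13:15–14:45.
Aarav ∩ Dana ∩ Priya: 13:15–13:30.
Windows ≥ 90 min: (none).
That's 0 windows.

0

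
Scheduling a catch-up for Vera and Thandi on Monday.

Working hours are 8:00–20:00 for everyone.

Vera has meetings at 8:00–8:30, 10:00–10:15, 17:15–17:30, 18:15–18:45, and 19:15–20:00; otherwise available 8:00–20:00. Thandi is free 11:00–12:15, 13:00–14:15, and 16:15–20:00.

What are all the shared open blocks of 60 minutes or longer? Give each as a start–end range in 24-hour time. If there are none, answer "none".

11:00–12:15, 13:00–14:15, 16:15–17:15

Vera free within 08:00–20:00: 08:30–10:00, 10:15–17:15, 17:30–18:15, 18:45–19:15.
Vera ∩ Thandi: 11:00–12:15, 13:00–14:15, 16:15–17:15, 17:30–18:15, 18:45–19:15.
Windows ≥ 60 min: 11:00–12:15, 13:00–14:15, 16:15–17:15.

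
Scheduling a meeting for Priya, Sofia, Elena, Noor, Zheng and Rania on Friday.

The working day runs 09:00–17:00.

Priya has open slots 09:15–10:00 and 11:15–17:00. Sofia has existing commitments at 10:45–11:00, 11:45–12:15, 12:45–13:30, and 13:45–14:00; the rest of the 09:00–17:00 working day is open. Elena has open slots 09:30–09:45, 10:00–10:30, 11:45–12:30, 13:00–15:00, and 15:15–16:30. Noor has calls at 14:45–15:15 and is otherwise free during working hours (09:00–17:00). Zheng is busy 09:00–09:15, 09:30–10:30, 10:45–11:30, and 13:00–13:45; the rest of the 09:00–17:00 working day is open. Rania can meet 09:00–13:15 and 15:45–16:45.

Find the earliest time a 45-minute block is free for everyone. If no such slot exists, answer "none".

15:45

Sofia free within 09:00–17:00: 09:00–10:45, 11:00–11:45, 12:15–12:45, 13:30–13:45, 14:00–17:00.
Noor free within 09:00–17:00: 09:00–14:45, 15:15–17:00.
Zheng free within 09:00–17:00: 09:15–09:30, 10:30–10:45, 11:30–13:00, 13:45–17:00.
Priya ∩ Sofia: 09:15–10:00, 11:15–11:45, 12:15–12:45, 13:30–13:45, 14:00–17:00.
Priya ∩ Sofia ∩ Elena: 09:30–09:45, 12:15–12:30, 13:30–13:45, 14:00–15:00, 15:15–16:30.
Priya ∩ Sofia ∩ Elena ∩ Noor: 09:30–09:45, 12:15–12:30, 13:30–13:45, 14:00–14:45, 15:15–16:30.
Priya ∩ Sofia ∩ Elena ∩ Noor ∩ Zheng: 12:15–12:30, 14:00–14:45, 15:15–16:30.
Priya ∩ Sofia ∩ Elena ∩ Noor ∩ Zheng ∩ Rania: 12:15–12:30, 15:45–16:30.
Windows ≥ 45 min: 15:45–16:30.
Earliest such window starts at 15:45.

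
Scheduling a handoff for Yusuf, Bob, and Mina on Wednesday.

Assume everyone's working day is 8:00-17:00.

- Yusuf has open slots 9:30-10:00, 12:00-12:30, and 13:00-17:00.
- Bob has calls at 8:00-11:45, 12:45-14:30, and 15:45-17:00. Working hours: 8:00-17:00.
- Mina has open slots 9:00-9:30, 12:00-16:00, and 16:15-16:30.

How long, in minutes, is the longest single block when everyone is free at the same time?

Bob free within 08:00–17:00: 11:45–12:45, 14:30–15:45.
Yusuf ∩ Bob: 12:00–12:30, 14:30–15:45.
Yusuf ∩ Bob ∩ Mina: 12:00–12:30, 14:30–15:45.
Common window lengths: 30, 75 min; longest is 75.

75 minutes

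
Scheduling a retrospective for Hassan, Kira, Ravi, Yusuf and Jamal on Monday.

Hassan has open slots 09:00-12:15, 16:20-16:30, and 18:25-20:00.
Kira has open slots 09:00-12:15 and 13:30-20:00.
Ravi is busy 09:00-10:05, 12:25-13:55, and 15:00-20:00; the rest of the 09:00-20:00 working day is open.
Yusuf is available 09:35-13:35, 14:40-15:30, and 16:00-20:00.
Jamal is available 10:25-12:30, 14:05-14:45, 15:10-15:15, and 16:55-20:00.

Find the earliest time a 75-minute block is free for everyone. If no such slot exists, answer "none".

10:25

Ravi free within 09:00–20:00: 10:05–12:25, 13:55–15:00.
Hassan ∩ Kira: 09:00–12:15, 16:20–16:30, 18:25–20:00.
Hassan ∩ Kira ∩ Ravi: 10:05–12:15.
Hassan ∩ Kira ∩ Ravi ∩ Yusuf: 10:05–12:15.
Hassan ∩ Kira ∩ Ravi ∩ Yusuf ∩ Jamal: 10:25–12:15.
Windows ≥ 75 min: 10:25–12:15.
Earliest such window starts at 10:25.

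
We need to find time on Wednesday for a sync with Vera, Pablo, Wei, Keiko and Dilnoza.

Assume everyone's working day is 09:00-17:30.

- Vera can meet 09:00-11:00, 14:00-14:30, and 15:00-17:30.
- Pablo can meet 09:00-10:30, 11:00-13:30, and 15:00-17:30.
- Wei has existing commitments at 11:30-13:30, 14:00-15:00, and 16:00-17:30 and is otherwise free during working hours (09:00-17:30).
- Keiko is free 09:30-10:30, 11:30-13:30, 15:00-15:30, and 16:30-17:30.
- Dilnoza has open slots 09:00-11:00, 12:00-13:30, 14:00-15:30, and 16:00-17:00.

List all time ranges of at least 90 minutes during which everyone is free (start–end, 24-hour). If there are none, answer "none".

none

Wei free within 09:00–17:30: 09:00–11:30, 13:30–14:00, 15:00–16:00.
Vera ∩ Pablo: 09:00–10:30, 15:00–17:30.
Vera ∩ Pablo ∩ Wei: 09:00–10:30, 15:00–16:00.
Vera ∩ Pablo ∩ Wei ∩ Keiko: 09:30–10:30, 15:00–15:30.
Vera ∩ Pablo ∩ Wei ∩ Keiko ∩ Dilnoza: 09:30–10:30, 15:00–15:30.
Windows ≥ 90 min: (none).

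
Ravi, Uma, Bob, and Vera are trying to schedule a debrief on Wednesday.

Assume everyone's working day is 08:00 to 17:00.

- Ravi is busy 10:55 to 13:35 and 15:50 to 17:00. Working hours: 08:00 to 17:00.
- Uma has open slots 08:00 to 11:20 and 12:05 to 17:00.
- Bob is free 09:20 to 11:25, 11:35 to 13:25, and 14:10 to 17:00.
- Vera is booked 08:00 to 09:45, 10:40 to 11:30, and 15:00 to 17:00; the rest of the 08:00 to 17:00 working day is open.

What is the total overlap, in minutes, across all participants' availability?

105 minutes

Ravi free within 08:00–17:00: 08:00–10:55, 13:35–15:50.
Vera free within 08:00–17:00: 09:45–10:40, 11:30–15:00.
Ravi ∩ Uma: 08:00–10:55, 13:35–15:50.
Ravi ∩ Uma ∩ Bob: 09:20–10:55, 14:10–15:50.
Ravi ∩ Uma ∩ Bob ∩ Vera: 09:45–10:40, 14:10–15:00.
Total common minutes: 55 + 50 = 105.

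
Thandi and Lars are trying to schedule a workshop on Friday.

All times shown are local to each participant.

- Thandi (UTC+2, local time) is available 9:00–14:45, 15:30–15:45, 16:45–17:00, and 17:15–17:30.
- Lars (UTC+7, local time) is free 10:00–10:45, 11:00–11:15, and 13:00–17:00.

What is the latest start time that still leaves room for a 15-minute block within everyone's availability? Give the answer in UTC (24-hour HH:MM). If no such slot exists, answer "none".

09:45

Thandi → UTC: 07:00–12:45, 13:30–13:45, 14:45–15:00, 15:15–15:30.
Lars → UTC: 03:00–03:45, 04:00–04:15, 06:00–10:00.
Thandi ∩ Lars: 07:00–10:00.
Windows ≥ 15 min: 07:00–10:00.
Latest start in the last window 07:00–10:00 is 10:00 − 15 min = 09:45.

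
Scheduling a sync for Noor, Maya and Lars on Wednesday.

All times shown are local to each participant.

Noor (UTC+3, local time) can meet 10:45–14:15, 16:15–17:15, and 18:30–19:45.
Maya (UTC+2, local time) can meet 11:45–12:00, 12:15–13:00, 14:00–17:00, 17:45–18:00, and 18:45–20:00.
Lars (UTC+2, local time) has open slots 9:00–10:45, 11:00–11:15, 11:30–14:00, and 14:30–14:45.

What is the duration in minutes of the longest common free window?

Noor → UTC: 07:45–11:15, 13:15–14:15, 15:30–16:45.
Maya → UTC: 09:45–10:00, 10:15–11:00, 12:00–15:00, 15:45–16:00, 16:45–18:00.
Lars → UTC: 07:00–08:45, 09:00–09:15, 09:30–12:00, 12:30–12:45.
Noor ∩ Maya: 09:45–10:00, 10:15–11:00, 13:15–14:15, 15:45–16:00.
Noor ∩ Maya ∩ Lars: 09:45–10:00, 10:15–11:00.
Common window lengths: 15, 45 min; longest is 45.

45 minutes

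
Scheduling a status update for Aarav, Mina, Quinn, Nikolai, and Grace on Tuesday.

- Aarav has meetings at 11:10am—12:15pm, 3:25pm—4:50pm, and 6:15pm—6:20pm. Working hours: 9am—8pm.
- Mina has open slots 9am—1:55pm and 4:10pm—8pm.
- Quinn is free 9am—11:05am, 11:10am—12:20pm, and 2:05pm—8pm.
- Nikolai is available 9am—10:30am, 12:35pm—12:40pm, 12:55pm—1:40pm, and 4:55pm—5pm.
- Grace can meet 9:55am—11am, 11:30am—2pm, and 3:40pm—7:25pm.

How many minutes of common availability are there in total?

Aarav free within 09:00–20:00: 09:00–11:10, 12:15–15:25, 16:50–18:15, 18:20–20:00.
Aarav ∩ Mina: 09:00–11:10, 12:15–13:55, 16:50–18:15, 18:20–20:00.
Aarav ∩ Mina ∩ Quinn: 09:00–11:05, 12:15–12:20, 16:50–18:15, 18:20–20:00.
Aarav ∩ Mina ∩ Quinn ∩ Nikolai: 09:00–10:30, 16:55–17:00.
Aarav ∩ Mina ∩ Quinn ∩ Nikolai ∩ Grace: 09:55–10:30, 16:55–17:00.
Total common minutes: 35 + 5 = 40.

40 minutes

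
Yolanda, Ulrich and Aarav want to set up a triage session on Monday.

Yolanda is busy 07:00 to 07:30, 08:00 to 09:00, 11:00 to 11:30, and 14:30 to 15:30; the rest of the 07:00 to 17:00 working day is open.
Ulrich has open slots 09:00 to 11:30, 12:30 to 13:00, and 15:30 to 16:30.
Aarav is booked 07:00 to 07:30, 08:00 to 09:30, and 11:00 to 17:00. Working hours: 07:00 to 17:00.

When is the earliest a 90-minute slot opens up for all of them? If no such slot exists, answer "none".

09:30

Yolanda free within 07:00–17:00: 07:30–08:00, 09:00–11:00, 11:30–14:30, 15:30–17:00.
Aarav free within 07:00–17:00: 07:30–08:00, 09:30–11:00.
Yolanda ∩ Ulrich: 09:00–11:00, 12:30–13:00, 15:30–16:30.
Yolanda ∩ Ulrich ∩ Aarav: 09:30–11:00.
Windows ≥ 90 min: 09:30–11:00.
Earliest such window starts at 09:30.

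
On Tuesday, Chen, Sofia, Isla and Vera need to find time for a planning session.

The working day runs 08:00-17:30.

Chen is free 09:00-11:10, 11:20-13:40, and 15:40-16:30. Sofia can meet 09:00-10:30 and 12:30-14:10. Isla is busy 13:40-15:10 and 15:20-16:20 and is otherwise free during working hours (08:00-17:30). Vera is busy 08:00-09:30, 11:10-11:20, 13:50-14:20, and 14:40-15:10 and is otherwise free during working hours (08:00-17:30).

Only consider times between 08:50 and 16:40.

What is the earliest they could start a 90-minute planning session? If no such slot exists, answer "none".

none

Isla free within 08:00–17:30: 08:00–13:40, 15:10–15:20, 16:20–17:30.
Vera free within 08:00–17:30: 09:30–11:10, 11:20–13:50, 14:20–14:40, 15:10–17:30.
Chen ∩ Sofia: 09:00–10:30, 12:30–13:40.
Chen ∩ Sofia ∩ Isla: 09:00–10:30, 12:30–13:40.
Chen ∩ Sofia ∩ Isla ∩ Vera: 09:30–10:30, 12:30–13:40.
Restricted to 08:50–16:40: 09:30–10:30, 12:30–13:40.
Windows ≥ 90 min: (none).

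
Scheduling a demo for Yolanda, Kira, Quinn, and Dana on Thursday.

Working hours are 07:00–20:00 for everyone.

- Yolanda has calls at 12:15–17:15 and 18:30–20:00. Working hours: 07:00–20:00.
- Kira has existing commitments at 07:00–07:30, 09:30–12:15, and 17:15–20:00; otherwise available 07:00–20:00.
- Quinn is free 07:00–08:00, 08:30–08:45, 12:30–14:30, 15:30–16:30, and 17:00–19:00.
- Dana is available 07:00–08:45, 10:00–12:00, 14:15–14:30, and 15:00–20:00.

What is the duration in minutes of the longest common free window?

Yolanda free within 07:00–20:00: 07:00–12:15, 17:15–18:30.
Kira free within 07:00–20:00: 07:30–09:30, 12:15–17:15.
Yolanda ∩ Kira: 07:30–09:30.
Yolanda ∩ Kira ∩ Quinn: 07:30–08:00, 08:30–08:45.
Yolanda ∩ Kira ∩ Quinn ∩ Dana: 07:30–08:00, 08:30–08:45.
Common window lengths: 30, 15 min; longest is 30.

30 minutes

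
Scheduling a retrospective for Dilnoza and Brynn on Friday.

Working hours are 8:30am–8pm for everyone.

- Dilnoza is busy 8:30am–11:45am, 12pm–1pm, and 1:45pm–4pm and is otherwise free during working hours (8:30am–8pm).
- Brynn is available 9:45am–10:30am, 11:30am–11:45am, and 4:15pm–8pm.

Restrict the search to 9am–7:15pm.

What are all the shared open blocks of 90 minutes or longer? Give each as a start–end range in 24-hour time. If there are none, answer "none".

16:15–19:15

Dilnoza free within 08:30–20:00: 11:45–12:00, 13:00–13:45, 16:00–20:00.
Dilnoza ∩ Brynn: 16:15–20:00.
Restricted to 09:00–19:15: 16:15–19:15.
Windows ≥ 90 min: 16:15–19:15.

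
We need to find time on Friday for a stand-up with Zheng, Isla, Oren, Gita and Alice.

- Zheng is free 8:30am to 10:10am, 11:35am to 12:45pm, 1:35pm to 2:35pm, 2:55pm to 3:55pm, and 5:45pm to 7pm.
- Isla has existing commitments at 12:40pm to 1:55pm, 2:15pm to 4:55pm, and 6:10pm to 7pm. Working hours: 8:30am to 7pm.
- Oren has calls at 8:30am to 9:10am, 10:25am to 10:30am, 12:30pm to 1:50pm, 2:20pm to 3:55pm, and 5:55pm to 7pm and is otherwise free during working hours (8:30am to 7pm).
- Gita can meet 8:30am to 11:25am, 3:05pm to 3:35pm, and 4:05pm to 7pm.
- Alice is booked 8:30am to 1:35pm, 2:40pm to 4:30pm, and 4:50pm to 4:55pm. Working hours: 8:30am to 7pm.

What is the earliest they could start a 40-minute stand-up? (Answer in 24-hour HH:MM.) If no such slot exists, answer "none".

none

Isla free within 08:30–19:00: 08:30–12:40, 13:55–14:15, 16:55–18:10.
Oren free within 08:30–19:00: 09:10–10:25, 10:30–12:30, 13:50–14:20, 15:55–17:55.
Alice free within 08:30–19:00: 13:35–14:40, 16:30–16:50, 16:55–19:00.
Zheng ∩ Isla: 08:30–10:10, 11:35–12:40, 13:55–14:15, 17:45–18:10.
Zheng ∩ Isla ∩ Oren: 09:10–10:10, 11:35–12:30, 13:55–14:15, 17:45–17:55.
Zheng ∩ Isla ∩ Oren ∩ Gita: 09:10–10:10, 17:45–17:55.
Zheng ∩ Isla ∩ Oren ∩ Gita ∩ Alice: 17:45–17:55.
Windows ≥ 40 min: (none).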